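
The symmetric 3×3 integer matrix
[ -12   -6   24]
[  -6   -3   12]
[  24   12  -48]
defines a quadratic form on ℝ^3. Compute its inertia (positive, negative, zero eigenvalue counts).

step 0: pivot -12 → sign −
step 1: row/col 1 already zero → sign 0
step 2: row/col 2 already zero → sign 0
signature = (0, 1, 2)

Answer: (0, 1, 2)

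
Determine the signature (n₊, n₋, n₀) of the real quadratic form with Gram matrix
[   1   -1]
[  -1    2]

step 0: pivot 1 → sign +
step 1: pivot 1 → sign +
signature = (2, 0, 0)

Answer: (2, 0, 0)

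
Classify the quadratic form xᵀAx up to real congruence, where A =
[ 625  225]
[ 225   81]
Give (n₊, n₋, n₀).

step 0: pivot 625 → sign +
step 1: row/col 1 already zero → sign 0
signature = (1, 0, 1)

Answer: (1, 0, 1)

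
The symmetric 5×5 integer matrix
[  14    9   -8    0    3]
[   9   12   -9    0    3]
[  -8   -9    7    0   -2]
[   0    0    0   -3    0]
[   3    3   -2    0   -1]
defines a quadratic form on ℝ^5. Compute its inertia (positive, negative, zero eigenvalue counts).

step 0: pivot 14 → sign +
step 1: pivot 87/14 → sign +
step 2: pivot 1/29 → sign +
step 3: pivot -3 → sign −
step 4: pivot -6 → sign −
signature = (3, 2, 0)

Answer: (3, 2, 0)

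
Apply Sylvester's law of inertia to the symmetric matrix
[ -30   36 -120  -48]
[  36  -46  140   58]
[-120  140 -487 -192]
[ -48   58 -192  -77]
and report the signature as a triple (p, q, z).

Answer: (1, 3, 0)

Derivation:
step 0: pivot -30 → sign −
step 1: pivot -14/5 → sign −
step 2: pivot -9/7 → sign −
step 3: pivot 1/9 → sign +
signature = (1, 3, 0)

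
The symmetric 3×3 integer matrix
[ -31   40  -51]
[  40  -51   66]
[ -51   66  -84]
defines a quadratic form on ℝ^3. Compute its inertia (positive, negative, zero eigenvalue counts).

Answer: (1, 2, 0)

Derivation:
step 0: pivot -31 → sign −
step 1: pivot 19/31 → sign +
step 2: pivot -3/19 → sign −
signature = (1, 2, 0)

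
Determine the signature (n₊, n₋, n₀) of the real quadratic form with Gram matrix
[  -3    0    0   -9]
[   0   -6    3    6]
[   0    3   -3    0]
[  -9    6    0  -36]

Answer: (1, 3, 0)

Derivation:
step 0: pivot -3 → sign −
step 1: pivot -6 → sign −
step 2: pivot -3/2 → sign −
step 3: pivot 3 → sign +
signature = (1, 3, 0)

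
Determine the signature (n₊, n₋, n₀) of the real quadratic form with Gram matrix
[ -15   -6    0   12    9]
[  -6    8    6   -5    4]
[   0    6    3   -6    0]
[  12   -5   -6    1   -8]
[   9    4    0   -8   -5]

Answer: (3, 2, 0)

Derivation:
step 0: pivot -15 → sign −
step 1: pivot 52/5 → sign +
step 2: pivot -6/13 → sign −
step 3: pivot 13/8 → sign +
step 4: pivot 6/13 → sign +
signature = (3, 2, 0)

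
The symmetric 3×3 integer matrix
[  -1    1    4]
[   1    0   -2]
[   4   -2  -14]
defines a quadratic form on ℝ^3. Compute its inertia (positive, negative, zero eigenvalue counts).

Answer: (1, 2, 0)

Derivation:
step 0: pivot -1 → sign −
step 1: pivot 1 → sign +
step 2: pivot -2 → sign −
signature = (1, 2, 0)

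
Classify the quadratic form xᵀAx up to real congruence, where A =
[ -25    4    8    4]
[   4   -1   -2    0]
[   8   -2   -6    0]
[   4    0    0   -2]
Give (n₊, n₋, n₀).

Answer: (0, 4, 0)

Derivation:
step 0: pivot -25 → sign −
step 1: pivot -9/25 → sign −
step 2: pivot -2 → sign −
step 3: pivot -2/9 → sign −
signature = (0, 4, 0)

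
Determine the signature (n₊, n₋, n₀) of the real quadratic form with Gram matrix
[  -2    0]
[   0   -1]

Answer: (0, 2, 0)

Derivation:
step 0: pivot -2 → sign −
step 1: pivot -1 → sign −
signature = (0, 2, 0)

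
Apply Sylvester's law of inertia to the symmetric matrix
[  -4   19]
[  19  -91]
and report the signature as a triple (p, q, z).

Answer: (0, 2, 0)

Derivation:
step 0: pivot -4 → sign −
step 1: pivot -3/4 → sign −
signature = (0, 2, 0)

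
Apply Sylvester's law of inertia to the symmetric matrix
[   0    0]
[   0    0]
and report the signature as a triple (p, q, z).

step 0: row/col 0 already zero → sign 0
step 1: row/col 1 already zero → sign 0
signature = (0, 0, 2)

Answer: (0, 0, 2)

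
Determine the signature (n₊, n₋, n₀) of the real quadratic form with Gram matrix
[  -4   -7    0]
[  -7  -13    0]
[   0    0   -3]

step 0: pivot -4 → sign −
step 1: pivot -3/4 → sign −
step 2: pivot -3 → sign −
signature = (0, 3, 0)

Answer: (0, 3, 0)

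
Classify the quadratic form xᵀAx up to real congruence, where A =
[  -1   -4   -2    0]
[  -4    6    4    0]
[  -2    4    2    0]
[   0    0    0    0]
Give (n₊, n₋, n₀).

Answer: (1, 2, 1)

Derivation:
step 0: pivot -1 → sign −
step 1: pivot 22 → sign +
step 2: pivot -6/11 → sign −
step 3: row/col 3 already zero → sign 0
signature = (1, 2, 1)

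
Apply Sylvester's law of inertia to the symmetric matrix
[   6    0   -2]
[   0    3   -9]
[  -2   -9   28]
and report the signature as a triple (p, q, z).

Answer: (3, 0, 0)

Derivation:
step 0: pivot 6 → sign +
step 1: pivot 3 → sign +
step 2: pivot 1/3 → sign +
signature = (3, 0, 0)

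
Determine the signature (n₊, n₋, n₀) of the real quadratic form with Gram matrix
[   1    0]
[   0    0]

Answer: (1, 0, 1)

Derivation:
step 0: pivot 1 → sign +
step 1: row/col 1 already zero → sign 0
signature = (1, 0, 1)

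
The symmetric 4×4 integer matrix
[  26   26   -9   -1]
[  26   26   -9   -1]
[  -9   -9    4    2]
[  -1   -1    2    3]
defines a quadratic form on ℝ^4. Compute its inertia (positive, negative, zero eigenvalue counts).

Answer: (2, 1, 1)

Derivation:
step 0: pivot 26 → sign +
step 1: pivot 23/26 → sign +
step 2: pivot -3/23 → sign −
step 3: row/col 3 already zero → sign 0
signature = (2, 1, 1)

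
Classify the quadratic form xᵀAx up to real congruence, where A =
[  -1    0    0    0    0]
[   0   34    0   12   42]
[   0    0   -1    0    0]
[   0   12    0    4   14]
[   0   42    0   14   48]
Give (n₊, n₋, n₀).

step 0: pivot -1 → sign −
step 1: pivot 34 → sign +
step 2: pivot -1 → sign −
step 3: pivot -4/17 → sign −
step 4: pivot -1 → sign −
signature = (1, 4, 0)

Answer: (1, 4, 0)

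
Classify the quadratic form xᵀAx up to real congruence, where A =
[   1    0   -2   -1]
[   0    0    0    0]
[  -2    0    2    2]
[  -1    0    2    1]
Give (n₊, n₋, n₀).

Answer: (1, 1, 2)

Derivation:
step 0: pivot 1 → sign +
step 1: pivot -2 → sign −
step 2: row/col 2 already zero → sign 0
step 3: row/col 3 already zero → sign 0
signature = (1, 1, 2)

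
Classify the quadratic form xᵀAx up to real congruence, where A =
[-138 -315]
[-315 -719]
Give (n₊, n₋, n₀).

step 0: pivot -138 → sign −
step 1: pivot 1/46 → sign +
signature = (1, 1, 0)

Answer: (1, 1, 0)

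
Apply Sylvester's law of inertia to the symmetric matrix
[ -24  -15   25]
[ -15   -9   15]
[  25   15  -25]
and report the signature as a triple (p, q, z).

Answer: (1, 1, 1)

Derivation:
step 0: pivot -24 → sign −
step 1: pivot 3/8 → sign +
step 2: row/col 2 already zero → sign 0
signature = (1, 1, 1)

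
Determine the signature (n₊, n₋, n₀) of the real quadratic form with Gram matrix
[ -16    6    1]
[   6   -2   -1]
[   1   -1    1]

Answer: (1, 2, 0)

Derivation:
step 0: pivot -16 → sign −
step 1: pivot 1/4 → sign +
step 2: pivot -1/2 → sign −
signature = (1, 2, 0)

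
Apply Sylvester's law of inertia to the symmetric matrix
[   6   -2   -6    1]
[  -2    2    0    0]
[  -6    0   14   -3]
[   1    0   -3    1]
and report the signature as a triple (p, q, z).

Answer: (4, 0, 0)

Derivation:
step 0: pivot 6 → sign +
step 1: pivot 4/3 → sign +
step 2: pivot 5 → sign +
step 3: pivot 3/10 → sign +
signature = (4, 0, 0)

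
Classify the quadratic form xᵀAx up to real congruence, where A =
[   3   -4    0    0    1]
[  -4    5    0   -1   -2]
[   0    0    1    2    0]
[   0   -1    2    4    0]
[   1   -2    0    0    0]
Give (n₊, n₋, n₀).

step 0: pivot 3 → sign +
step 1: pivot -1/3 → sign −
step 2: pivot 1 → sign +
step 3: pivot 3 → sign +
step 4: pivot -1/3 → sign −
signature = (3, 2, 0)

Answer: (3, 2, 0)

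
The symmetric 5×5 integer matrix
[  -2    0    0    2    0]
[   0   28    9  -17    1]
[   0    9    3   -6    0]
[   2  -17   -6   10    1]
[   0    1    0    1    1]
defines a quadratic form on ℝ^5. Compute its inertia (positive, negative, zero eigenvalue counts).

Answer: (2, 2, 1)

Derivation:
step 0: pivot -2 → sign −
step 1: pivot 28 → sign +
step 2: pivot 3/28 → sign +
step 3: pivot -1 → sign −
step 4: row/col 4 already zero → sign 0
signature = (2, 2, 1)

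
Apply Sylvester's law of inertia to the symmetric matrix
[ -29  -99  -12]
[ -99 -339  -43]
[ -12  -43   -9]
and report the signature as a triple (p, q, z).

Answer: (0, 3, 0)

Derivation:
step 0: pivot -29 → sign −
step 1: pivot -30/29 → sign −
step 2: pivot -1/30 → sign −
signature = (0, 3, 0)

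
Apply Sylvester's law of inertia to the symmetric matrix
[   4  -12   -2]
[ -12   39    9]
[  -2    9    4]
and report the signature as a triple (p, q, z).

step 0: pivot 4 → sign +
step 1: pivot 3 → sign +
step 2: row/col 2 already zero → sign 0
signature = (2, 0, 1)

Answer: (2, 0, 1)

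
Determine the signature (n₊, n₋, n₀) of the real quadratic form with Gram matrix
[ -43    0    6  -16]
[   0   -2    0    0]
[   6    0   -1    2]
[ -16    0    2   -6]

step 0: pivot -43 → sign −
step 1: pivot -2 → sign −
step 2: pivot -7/43 → sign −
step 3: pivot 2/7 → sign +
signature = (1, 3, 0)

Answer: (1, 3, 0)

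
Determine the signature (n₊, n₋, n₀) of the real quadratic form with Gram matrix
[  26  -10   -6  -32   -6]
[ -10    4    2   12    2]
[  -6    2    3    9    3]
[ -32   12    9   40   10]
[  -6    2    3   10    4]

Answer: (4, 1, 0)

Derivation:
step 0: pivot 26 → sign +
step 1: pivot 2/13 → sign +
step 2: pivot 1 → sign +
step 3: pivot -1 → sign −
step 4: pivot 2 → sign +
signature = (4, 1, 0)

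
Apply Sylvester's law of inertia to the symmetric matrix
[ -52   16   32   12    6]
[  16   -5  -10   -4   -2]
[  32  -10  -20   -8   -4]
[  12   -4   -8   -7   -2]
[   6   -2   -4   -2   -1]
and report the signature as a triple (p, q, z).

Answer: (0, 3, 2)

Derivation:
step 0: pivot -52 → sign −
step 1: pivot -1/13 → sign −
step 2: pivot -3 → sign −
step 3: row/col 3 already zero → sign 0
step 4: row/col 4 already zero → sign 0
signature = (0, 3, 2)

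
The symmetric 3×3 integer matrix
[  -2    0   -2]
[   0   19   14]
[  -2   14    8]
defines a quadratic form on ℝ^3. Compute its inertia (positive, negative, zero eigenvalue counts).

Answer: (1, 2, 0)

Derivation:
step 0: pivot -2 → sign −
step 1: pivot 19 → sign +
step 2: pivot -6/19 → sign −
signature = (1, 2, 0)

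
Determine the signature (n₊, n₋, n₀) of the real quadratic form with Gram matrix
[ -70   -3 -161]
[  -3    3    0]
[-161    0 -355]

step 0: pivot -70 → sign −
step 1: pivot 219/70 → sign +
step 2: pivot 6/73 → sign +
signature = (2, 1, 0)

Answer: (2, 1, 0)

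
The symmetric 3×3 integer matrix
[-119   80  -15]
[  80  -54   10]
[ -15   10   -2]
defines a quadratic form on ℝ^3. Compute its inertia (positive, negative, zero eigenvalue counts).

step 0: pivot -119 → sign −
step 1: pivot -26/119 → sign −
step 2: pivot -1/13 → sign −
signature = (0, 3, 0)

Answer: (0, 3, 0)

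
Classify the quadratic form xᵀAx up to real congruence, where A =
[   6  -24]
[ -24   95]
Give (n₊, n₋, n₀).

step 0: pivot 6 → sign +
step 1: pivot -1 → sign −
signature = (1, 1, 0)

Answer: (1, 1, 0)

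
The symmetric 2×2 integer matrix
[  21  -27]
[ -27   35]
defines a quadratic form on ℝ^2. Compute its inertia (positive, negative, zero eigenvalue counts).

step 0: pivot 21 → sign +
step 1: pivot 2/7 → sign +
signature = (2, 0, 0)

Answer: (2, 0, 0)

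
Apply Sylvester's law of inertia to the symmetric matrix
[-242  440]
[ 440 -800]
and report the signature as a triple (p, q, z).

step 0: pivot -242 → sign −
step 1: row/col 1 already zero → sign 0
signature = (0, 1, 1)

Answer: (0, 1, 1)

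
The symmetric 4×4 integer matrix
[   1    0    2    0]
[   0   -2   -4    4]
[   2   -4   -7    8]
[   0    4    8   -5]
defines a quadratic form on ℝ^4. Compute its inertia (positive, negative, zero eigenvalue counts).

step 0: pivot 1 → sign +
step 1: pivot -2 → sign −
step 2: pivot -3 → sign −
step 3: pivot 3 → sign +
signature = (2, 2, 0)

Answer: (2, 2, 0)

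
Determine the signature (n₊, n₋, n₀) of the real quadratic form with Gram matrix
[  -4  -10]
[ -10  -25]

Answer: (0, 1, 1)

Derivation:
step 0: pivot -4 → sign −
step 1: row/col 1 already zero → sign 0
signature = (0, 1, 1)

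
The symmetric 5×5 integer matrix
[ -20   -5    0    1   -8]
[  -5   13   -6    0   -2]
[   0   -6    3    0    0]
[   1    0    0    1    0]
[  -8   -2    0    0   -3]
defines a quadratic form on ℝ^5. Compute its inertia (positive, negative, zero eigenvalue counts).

step 0: pivot -20 → sign −
step 1: pivot 57/4 → sign +
step 2: pivot 9/19 → sign +
step 3: pivot 46/45 → sign +
step 4: pivot 1/23 → sign +
signature = (4, 1, 0)

Answer: (4, 1, 0)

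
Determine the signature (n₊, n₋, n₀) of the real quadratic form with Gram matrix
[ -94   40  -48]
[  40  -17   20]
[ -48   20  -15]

step 0: pivot -94 → sign −
step 1: pivot 1/47 → sign +
step 2: pivot 1 → sign +
signature = (2, 1, 0)

Answer: (2, 1, 0)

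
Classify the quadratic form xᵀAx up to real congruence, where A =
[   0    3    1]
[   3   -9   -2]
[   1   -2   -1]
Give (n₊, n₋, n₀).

Answer: (1, 2, 0)

Derivation:
step 0: pivot -9 → sign −
step 1: pivot 1 → sign +
step 2: pivot -2/3 → sign −
signature = (1, 2, 0)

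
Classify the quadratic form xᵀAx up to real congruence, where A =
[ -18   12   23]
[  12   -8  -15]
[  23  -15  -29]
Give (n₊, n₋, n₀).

Answer: (1, 2, 0)

Derivation:
step 0: pivot -18 → sign −
step 1: pivot 7/18 → sign +
step 2: pivot -2/7 → sign −
signature = (1, 2, 0)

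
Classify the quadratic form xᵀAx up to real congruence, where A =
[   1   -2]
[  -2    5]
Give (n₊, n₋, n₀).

Answer: (2, 0, 0)

Derivation:
step 0: pivot 1 → sign +
step 1: pivot 1 → sign +
signature = (2, 0, 0)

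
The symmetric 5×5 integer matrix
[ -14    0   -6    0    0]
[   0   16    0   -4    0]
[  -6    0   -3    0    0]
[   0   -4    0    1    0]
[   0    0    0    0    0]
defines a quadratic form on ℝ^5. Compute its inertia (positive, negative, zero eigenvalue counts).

step 0: pivot -14 → sign −
step 1: pivot 16 → sign +
step 2: pivot -3/7 → sign −
step 3: row/col 3 already zero → sign 0
step 4: row/col 4 already zero → sign 0
signature = (1, 2, 2)

Answer: (1, 2, 2)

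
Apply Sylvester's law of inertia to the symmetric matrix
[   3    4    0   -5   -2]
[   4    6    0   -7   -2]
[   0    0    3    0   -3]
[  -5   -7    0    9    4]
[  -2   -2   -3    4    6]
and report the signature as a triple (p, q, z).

Answer: (4, 1, 0)

Derivation:
step 0: pivot 3 → sign +
step 1: pivot 2/3 → sign +
step 2: pivot 3 → sign +
step 3: pivot 1/2 → sign +
step 4: pivot -1 → sign −
signature = (4, 1, 0)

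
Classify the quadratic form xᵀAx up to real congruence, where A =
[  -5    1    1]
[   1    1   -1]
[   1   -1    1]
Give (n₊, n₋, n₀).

Answer: (2, 1, 0)

Derivation:
step 0: pivot -5 → sign −
step 1: pivot 6/5 → sign +
step 2: pivot 2/3 → sign +
signature = (2, 1, 0)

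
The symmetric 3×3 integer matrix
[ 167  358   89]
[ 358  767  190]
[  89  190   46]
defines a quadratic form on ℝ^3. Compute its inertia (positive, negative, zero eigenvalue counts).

step 0: pivot 167 → sign +
step 1: pivot -75/167 → sign −
step 2: pivot -1/25 → sign −
signature = (1, 2, 0)

Answer: (1, 2, 0)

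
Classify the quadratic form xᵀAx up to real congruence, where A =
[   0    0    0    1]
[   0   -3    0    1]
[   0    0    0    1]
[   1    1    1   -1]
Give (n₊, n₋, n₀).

Answer: (1, 2, 1)

Derivation:
step 0: pivot -3 → sign −
step 1: pivot -2/3 → sign −
step 2: pivot 3/2 → sign +
step 3: row/col 3 already zero → sign 0
signature = (1, 2, 1)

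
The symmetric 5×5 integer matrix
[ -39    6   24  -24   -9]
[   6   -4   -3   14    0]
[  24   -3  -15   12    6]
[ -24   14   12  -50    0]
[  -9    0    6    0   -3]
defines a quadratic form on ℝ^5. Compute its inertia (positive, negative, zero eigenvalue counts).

Answer: (1, 3, 1)

Derivation:
step 0: pivot -39 → sign −
step 1: pivot -40/13 → sign −
step 2: pivot -3/40 → sign −
step 3: pivot 2 → sign +
step 4: row/col 4 already zero → sign 0
signature = (1, 3, 1)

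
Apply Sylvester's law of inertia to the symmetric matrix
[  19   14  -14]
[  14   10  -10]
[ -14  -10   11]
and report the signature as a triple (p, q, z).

Answer: (2, 1, 0)

Derivation:
step 0: pivot 19 → sign +
step 1: pivot -6/19 → sign −
step 2: pivot 1 → sign +
signature = (2, 1, 0)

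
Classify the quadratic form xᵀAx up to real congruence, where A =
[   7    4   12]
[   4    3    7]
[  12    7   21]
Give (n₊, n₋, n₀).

Answer: (3, 0, 0)

Derivation:
step 0: pivot 7 → sign +
step 1: pivot 5/7 → sign +
step 2: pivot 2/5 → sign +
signature = (3, 0, 0)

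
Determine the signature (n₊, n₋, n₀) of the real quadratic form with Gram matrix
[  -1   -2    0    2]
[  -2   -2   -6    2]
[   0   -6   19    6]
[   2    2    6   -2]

Answer: (2, 1, 1)

Derivation:
step 0: pivot -1 → sign −
step 1: pivot 2 → sign +
step 2: pivot 1 → sign +
step 3: row/col 3 already zero → sign 0
signature = (2, 1, 1)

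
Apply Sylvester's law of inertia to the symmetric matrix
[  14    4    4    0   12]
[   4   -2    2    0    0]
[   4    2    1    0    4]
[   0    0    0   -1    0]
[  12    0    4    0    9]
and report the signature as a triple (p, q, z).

step 0: pivot 14 → sign +
step 1: pivot -22/7 → sign −
step 2: pivot 1/11 → sign +
step 3: pivot -1 → sign −
step 4: pivot 1 → sign +
signature = (3, 2, 0)

Answer: (3, 2, 0)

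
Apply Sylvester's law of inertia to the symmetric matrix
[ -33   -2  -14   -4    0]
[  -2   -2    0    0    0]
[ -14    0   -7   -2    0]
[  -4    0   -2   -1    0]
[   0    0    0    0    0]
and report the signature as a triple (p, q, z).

Answer: (0, 4, 1)

Derivation:
step 0: pivot -33 → sign −
step 1: pivot -62/33 → sign −
step 2: pivot -21/31 → sign −
step 3: pivot -3/7 → sign −
step 4: row/col 4 already zero → sign 0
signature = (0, 4, 1)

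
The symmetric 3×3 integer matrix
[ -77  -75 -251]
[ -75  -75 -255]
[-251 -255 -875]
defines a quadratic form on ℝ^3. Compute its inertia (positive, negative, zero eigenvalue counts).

step 0: pivot -77 → sign −
step 1: pivot -150/77 → sign −
step 2: row/col 2 already zero → sign 0
signature = (0, 2, 1)

Answer: (0, 2, 1)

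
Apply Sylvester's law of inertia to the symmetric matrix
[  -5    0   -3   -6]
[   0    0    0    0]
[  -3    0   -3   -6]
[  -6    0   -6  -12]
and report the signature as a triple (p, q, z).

Answer: (0, 2, 2)

Derivation:
step 0: pivot -5 → sign −
step 1: pivot -6/5 → sign −
step 2: row/col 2 already zero → sign 0
step 3: row/col 3 already zero → sign 0
signature = (0, 2, 2)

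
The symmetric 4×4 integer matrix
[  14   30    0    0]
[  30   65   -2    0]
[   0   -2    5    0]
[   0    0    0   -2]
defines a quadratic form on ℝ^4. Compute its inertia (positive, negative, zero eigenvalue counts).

step 0: pivot 14 → sign +
step 1: pivot 5/7 → sign +
step 2: pivot -3/5 → sign −
step 3: pivot -2 → sign −
signature = (2, 2, 0)

Answer: (2, 2, 0)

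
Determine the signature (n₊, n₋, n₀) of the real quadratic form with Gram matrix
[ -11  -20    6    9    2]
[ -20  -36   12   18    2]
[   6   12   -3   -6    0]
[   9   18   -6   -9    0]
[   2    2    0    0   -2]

Answer: (2, 2, 1)

Derivation:
step 0: pivot -11 → sign −
step 1: pivot 4/11 → sign +
step 2: pivot -3 → sign −
step 3: pivot 3 → sign +
step 4: row/col 4 already zero → sign 0
signature = (2, 2, 1)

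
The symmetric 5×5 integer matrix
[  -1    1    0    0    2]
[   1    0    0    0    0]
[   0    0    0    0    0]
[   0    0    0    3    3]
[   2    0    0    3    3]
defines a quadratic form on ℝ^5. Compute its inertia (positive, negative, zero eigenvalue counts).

Answer: (2, 1, 2)

Derivation:
step 0: pivot -1 → sign −
step 1: pivot 1 → sign +
step 2: pivot 3 → sign +
step 3: row/col 3 already zero → sign 0
step 4: row/col 4 already zero → sign 0
signature = (2, 1, 2)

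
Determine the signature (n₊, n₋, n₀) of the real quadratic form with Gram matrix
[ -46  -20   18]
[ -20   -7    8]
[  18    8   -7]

step 0: pivot -46 → sign −
step 1: pivot 39/23 → sign +
step 2: pivot 1/39 → sign +
signature = (2, 1, 0)

Answer: (2, 1, 0)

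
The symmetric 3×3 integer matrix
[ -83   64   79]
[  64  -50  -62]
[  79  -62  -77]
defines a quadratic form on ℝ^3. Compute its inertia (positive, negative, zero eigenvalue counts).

step 0: pivot -83 → sign −
step 1: pivot -54/83 → sign −
step 2: row/col 2 already zero → sign 0
signature = (0, 2, 1)

Answer: (0, 2, 1)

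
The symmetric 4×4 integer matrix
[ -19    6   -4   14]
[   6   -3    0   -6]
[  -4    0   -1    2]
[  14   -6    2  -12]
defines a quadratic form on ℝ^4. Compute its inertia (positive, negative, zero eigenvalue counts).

step 0: pivot -19 → sign −
step 1: pivot -21/19 → sign −
step 2: pivot 9/7 → sign +
step 3: row/col 3 already zero → sign 0
signature = (1, 2, 1)

Answer: (1, 2, 1)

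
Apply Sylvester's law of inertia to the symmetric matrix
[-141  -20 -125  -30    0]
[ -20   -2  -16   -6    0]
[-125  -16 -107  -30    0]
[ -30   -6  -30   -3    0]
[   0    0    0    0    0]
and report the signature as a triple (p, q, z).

step 0: pivot -141 → sign −
step 1: pivot 118/141 → sign +
step 2: pivot 14/59 → sign +
step 3: pivot -3/7 → sign −
step 4: row/col 4 already zero → sign 0
signature = (2, 2, 1)

Answer: (2, 2, 1)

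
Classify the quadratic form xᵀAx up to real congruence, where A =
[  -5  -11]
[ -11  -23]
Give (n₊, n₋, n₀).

step 0: pivot -5 → sign −
step 1: pivot 6/5 → sign +
signature = (1, 1, 0)

Answer: (1, 1, 0)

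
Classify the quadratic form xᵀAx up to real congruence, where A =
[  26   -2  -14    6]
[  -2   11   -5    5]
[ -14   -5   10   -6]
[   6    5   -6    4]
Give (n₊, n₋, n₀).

step 0: pivot 26 → sign +
step 1: pivot 141/13 → sign +
step 2: pivot -133/141 → sign −
step 3: pivot -6/133 → sign −
signature = (2, 2, 0)

Answer: (2, 2, 0)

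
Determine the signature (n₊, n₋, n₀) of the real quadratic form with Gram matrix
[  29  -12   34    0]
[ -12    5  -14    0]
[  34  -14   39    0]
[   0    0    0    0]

Answer: (2, 1, 1)

Derivation:
step 0: pivot 29 → sign +
step 1: pivot 1/29 → sign +
step 2: pivot -1 → sign −
step 3: row/col 3 already zero → sign 0
signature = (2, 1, 1)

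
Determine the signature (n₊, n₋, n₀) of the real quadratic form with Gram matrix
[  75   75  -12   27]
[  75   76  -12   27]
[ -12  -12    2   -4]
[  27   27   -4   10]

Answer: (3, 1, 0)

Derivation:
step 0: pivot 75 → sign +
step 1: pivot 1 → sign +
step 2: pivot 2/25 → sign +
step 3: pivot -1 → sign −
signature = (3, 1, 0)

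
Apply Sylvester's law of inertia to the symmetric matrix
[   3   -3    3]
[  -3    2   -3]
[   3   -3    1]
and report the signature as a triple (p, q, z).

Answer: (1, 2, 0)

Derivation:
step 0: pivot 3 → sign +
step 1: pivot -1 → sign −
step 2: pivot -2 → sign −
signature = (1, 2, 0)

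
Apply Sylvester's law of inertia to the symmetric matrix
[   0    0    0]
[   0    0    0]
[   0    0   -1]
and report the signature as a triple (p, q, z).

step 0: pivot -1 → sign −
step 1: row/col 1 already zero → sign 0
step 2: row/col 2 already zero → sign 0
signature = (0, 1, 2)

Answer: (0, 1, 2)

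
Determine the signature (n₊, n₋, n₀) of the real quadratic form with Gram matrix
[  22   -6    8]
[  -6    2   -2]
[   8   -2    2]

step 0: pivot 22 → sign +
step 1: pivot 4/11 → sign +
step 2: pivot -1 → sign −
signature = (2, 1, 0)

Answer: (2, 1, 0)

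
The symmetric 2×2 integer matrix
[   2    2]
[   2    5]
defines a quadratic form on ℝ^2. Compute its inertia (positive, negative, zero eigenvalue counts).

Answer: (2, 0, 0)

Derivation:
step 0: pivot 2 → sign +
step 1: pivot 3 → sign +
signature = (2, 0, 0)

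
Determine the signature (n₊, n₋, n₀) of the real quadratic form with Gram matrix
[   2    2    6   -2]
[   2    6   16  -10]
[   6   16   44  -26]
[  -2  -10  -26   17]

Answer: (3, 1, 0)

Derivation:
step 0: pivot 2 → sign +
step 1: pivot 4 → sign +
step 2: pivot 1 → sign +
step 3: pivot -1 → sign −
signature = (3, 1, 0)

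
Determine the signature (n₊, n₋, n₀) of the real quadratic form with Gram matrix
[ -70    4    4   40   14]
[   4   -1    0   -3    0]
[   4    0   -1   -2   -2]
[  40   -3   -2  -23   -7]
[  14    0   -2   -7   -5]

step 0: pivot -70 → sign −
step 1: pivot -27/35 → sign −
step 2: pivot -19/27 → sign −
step 3: pivot 10/19 → sign +
step 4: pivot -1/10 → sign −
signature = (1, 4, 0)

Answer: (1, 4, 0)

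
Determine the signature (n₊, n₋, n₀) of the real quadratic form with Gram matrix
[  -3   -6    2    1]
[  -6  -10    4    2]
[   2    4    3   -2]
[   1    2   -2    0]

step 0: pivot -3 → sign −
step 1: pivot 2 → sign +
step 2: pivot 13/3 → sign +
step 3: pivot -1/13 → sign −
signature = (2, 2, 0)

Answer: (2, 2, 0)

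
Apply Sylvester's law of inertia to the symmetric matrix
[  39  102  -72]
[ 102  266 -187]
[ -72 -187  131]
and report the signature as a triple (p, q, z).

step 0: pivot 39 → sign +
step 1: pivot -10/13 → sign −
step 2: pivot 3/10 → sign +
signature = (2, 1, 0)

Answer: (2, 1, 0)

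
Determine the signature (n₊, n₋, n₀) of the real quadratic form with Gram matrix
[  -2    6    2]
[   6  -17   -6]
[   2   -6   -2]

Answer: (1, 1, 1)

Derivation:
step 0: pivot -2 → sign −
step 1: pivot 1 → sign +
step 2: row/col 2 already zero → sign 0
signature = (1, 1, 1)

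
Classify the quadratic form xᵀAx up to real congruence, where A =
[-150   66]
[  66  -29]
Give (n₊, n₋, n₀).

Answer: (1, 1, 0)

Derivation:
step 0: pivot -150 → sign −
step 1: pivot 1/25 → sign +
signature = (1, 1, 0)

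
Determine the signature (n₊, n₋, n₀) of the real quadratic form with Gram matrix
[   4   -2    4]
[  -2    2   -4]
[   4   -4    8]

Answer: (2, 0, 1)

Derivation:
step 0: pivot 4 → sign +
step 1: pivot 1 → sign +
step 2: row/col 2 already zero → sign 0
signature = (2, 0, 1)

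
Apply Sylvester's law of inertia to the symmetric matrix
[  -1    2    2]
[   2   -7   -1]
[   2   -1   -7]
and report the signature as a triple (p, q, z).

step 0: pivot -1 → sign −
step 1: pivot -3 → sign −
step 2: row/col 2 already zero → sign 0
signature = (0, 2, 1)

Answer: (0, 2, 1)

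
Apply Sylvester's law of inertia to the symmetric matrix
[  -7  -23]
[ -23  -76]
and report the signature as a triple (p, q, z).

step 0: pivot -7 → sign −
step 1: pivot -3/7 → sign −
signature = (0, 2, 0)

Answer: (0, 2, 0)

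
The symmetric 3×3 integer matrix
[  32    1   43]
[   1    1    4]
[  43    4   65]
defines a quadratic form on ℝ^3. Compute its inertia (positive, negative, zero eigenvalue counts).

Answer: (2, 1, 0)

Derivation:
step 0: pivot 32 → sign +
step 1: pivot 31/32 → sign +
step 2: pivot -2/31 → sign −
signature = (2, 1, 0)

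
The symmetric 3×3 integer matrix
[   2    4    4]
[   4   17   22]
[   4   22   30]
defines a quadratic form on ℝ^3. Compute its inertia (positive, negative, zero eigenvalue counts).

Answer: (3, 0, 0)

Derivation:
step 0: pivot 2 → sign +
step 1: pivot 9 → sign +
step 2: pivot 2/9 → sign +
signature = (3, 0, 0)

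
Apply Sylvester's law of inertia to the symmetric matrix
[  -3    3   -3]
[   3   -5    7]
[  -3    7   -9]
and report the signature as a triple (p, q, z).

step 0: pivot -3 → sign −
step 1: pivot -2 → sign −
step 2: pivot 2 → sign +
signature = (1, 2, 0)

Answer: (1, 2, 0)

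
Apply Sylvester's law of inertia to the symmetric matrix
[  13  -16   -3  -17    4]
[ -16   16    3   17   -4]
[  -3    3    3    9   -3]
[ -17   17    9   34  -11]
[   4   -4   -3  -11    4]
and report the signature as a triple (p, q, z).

Answer: (3, 1, 1)

Derivation:
step 0: pivot 13 → sign +
step 1: pivot -48/13 → sign −
step 2: pivot 39/16 → sign +
step 3: pivot 27/13 → sign +
step 4: row/col 4 already zero → sign 0
signature = (3, 1, 1)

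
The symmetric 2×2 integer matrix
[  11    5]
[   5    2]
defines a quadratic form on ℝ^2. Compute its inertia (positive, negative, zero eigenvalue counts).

Answer: (1, 1, 0)

Derivation:
step 0: pivot 11 → sign +
step 1: pivot -3/11 → sign −
signature = (1, 1, 0)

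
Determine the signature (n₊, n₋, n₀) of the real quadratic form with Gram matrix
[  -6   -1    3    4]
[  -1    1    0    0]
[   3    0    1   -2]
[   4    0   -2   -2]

step 0: pivot -6 → sign −
step 1: pivot 7/6 → sign +
step 2: pivot 16/7 → sign +
step 3: pivot 1/4 → sign +
signature = (3, 1, 0)

Answer: (3, 1, 0)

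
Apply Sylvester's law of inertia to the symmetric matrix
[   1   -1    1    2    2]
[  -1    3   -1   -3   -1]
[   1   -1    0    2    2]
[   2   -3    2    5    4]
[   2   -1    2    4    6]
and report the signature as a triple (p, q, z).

Answer: (4, 1, 0)

Derivation:
step 0: pivot 1 → sign +
step 1: pivot 2 → sign +
step 2: pivot -1 → sign −
step 3: pivot 1/2 → sign +
step 4: pivot 1 → sign +
signature = (4, 1, 0)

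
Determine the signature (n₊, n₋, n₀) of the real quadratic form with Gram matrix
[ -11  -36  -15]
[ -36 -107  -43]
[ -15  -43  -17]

step 0: pivot -11 → sign −
step 1: pivot 119/11 → sign +
step 2: pivot 3/119 → sign +
signature = (2, 1, 0)

Answer: (2, 1, 0)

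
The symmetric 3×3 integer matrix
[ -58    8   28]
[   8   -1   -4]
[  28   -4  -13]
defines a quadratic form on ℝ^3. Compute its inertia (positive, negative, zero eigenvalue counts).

Answer: (2, 1, 0)

Derivation:
step 0: pivot -58 → sign −
step 1: pivot 3/29 → sign +
step 2: pivot 1/3 → sign +
signature = (2, 1, 0)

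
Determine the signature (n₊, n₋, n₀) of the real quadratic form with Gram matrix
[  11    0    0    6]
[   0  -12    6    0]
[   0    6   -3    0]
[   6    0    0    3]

step 0: pivot 11 → sign +
step 1: pivot -12 → sign −
step 2: pivot -3/11 → sign −
step 3: row/col 3 already zero → sign 0
signature = (1, 2, 1)

Answer: (1, 2, 1)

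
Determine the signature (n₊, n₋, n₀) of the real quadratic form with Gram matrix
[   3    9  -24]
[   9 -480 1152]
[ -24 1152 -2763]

step 0: pivot 3 → sign +
step 1: pivot -507 → sign −
step 2: pivot -3/169 → sign −
signature = (1, 2, 0)

Answer: (1, 2, 0)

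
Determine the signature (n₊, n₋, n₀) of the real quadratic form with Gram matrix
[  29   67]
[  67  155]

step 0: pivot 29 → sign +
step 1: pivot 6/29 → sign +
signature = (2, 0, 0)

Answer: (2, 0, 0)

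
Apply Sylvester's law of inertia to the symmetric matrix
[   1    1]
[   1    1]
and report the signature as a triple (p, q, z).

step 0: pivot 1 → sign +
step 1: row/col 1 already zero → sign 0
signature = (1, 0, 1)

Answer: (1, 0, 1)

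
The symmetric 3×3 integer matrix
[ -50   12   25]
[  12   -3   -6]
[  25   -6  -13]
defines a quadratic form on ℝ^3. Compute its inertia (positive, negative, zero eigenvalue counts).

Answer: (0, 3, 0)

Derivation:
step 0: pivot -50 → sign −
step 1: pivot -3/25 → sign −
step 2: pivot -1/2 → sign −
signature = (0, 3, 0)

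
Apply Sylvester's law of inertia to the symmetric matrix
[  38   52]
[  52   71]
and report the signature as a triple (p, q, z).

step 0: pivot 38 → sign +
step 1: pivot -3/19 → sign −
signature = (1, 1, 0)

Answer: (1, 1, 0)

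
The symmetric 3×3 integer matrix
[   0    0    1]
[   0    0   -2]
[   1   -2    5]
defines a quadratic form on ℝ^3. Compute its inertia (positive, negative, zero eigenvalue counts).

step 0: pivot 5 → sign +
step 1: pivot -4/5 → sign −
step 2: row/col 2 already zero → sign 0
signature = (1, 1, 1)

Answer: (1, 1, 1)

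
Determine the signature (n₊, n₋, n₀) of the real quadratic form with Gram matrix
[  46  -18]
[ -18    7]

step 0: pivot 46 → sign +
step 1: pivot -1/23 → sign −
signature = (1, 1, 0)

Answer: (1, 1, 0)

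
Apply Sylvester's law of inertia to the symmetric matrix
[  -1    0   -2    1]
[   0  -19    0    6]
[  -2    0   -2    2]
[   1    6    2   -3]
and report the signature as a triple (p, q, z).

step 0: pivot -1 → sign −
step 1: pivot -19 → sign −
step 2: pivot 2 → sign +
step 3: pivot -2/19 → sign −
signature = (1, 3, 0)

Answer: (1, 3, 0)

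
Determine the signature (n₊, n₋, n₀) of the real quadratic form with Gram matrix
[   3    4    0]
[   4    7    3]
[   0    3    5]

Answer: (2, 1, 0)

Derivation:
step 0: pivot 3 → sign +
step 1: pivot 5/3 → sign +
step 2: pivot -2/5 → sign −
signature = (2, 1, 0)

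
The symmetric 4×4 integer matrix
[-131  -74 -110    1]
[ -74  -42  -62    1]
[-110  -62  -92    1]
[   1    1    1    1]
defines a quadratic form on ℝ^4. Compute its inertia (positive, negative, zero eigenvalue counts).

step 0: pivot -131 → sign −
step 1: pivot -26/131 → sign −
step 2: pivot 6/13 → sign +
step 3: pivot 3/2 → sign +
signature = (2, 2, 0)

Answer: (2, 2, 0)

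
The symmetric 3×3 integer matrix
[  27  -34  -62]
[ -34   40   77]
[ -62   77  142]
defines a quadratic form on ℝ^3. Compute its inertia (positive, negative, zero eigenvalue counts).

Answer: (2, 1, 0)

Derivation:
step 0: pivot 27 → sign +
step 1: pivot -76/27 → sign −
step 2: pivot 3/76 → sign +
signature = (2, 1, 0)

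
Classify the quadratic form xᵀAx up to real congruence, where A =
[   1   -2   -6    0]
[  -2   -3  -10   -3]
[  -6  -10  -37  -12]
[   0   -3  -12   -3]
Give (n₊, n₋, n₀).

Answer: (1, 2, 1)

Derivation:
step 0: pivot 1 → sign +
step 1: pivot -7 → sign −
step 2: pivot -27/7 → sign −
step 3: row/col 3 already zero → sign 0
signature = (1, 2, 1)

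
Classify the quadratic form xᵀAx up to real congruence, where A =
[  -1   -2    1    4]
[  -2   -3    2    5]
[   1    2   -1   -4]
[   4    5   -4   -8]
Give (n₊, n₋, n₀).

step 0: pivot -1 → sign −
step 1: pivot 1 → sign +
step 2: pivot -1 → sign −
step 3: row/col 3 already zero → sign 0
signature = (1, 2, 1)

Answer: (1, 2, 1)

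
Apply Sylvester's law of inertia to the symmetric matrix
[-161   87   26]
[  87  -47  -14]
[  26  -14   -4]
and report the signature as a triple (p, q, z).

Answer: (1, 1, 1)

Derivation:
step 0: pivot -161 → sign −
step 1: pivot 2/161 → sign +
step 2: row/col 2 already zero → sign 0
signature = (1, 1, 1)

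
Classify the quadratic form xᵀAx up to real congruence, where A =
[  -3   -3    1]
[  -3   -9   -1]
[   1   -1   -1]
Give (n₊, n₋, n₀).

Answer: (0, 2, 1)

Derivation:
step 0: pivot -3 → sign −
step 1: pivot -6 → sign −
step 2: row/col 2 already zero → sign 0
signature = (0, 2, 1)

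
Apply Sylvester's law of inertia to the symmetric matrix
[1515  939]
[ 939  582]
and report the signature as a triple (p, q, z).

Answer: (2, 0, 0)

Derivation:
step 0: pivot 1515 → sign +
step 1: pivot 3/505 → sign +
signature = (2, 0, 0)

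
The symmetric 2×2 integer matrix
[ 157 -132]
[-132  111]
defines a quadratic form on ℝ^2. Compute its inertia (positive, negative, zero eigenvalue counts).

step 0: pivot 157 → sign +
step 1: pivot 3/157 → sign +
signature = (2, 0, 0)

Answer: (2, 0, 0)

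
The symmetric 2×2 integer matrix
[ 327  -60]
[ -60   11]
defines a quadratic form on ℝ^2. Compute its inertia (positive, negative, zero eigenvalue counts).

Answer: (1, 1, 0)

Derivation:
step 0: pivot 327 → sign +
step 1: pivot -1/109 → sign −
signature = (1, 1, 0)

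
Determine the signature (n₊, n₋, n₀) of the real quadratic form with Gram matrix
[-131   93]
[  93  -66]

Answer: (1, 1, 0)

Derivation:
step 0: pivot -131 → sign −
step 1: pivot 3/131 → sign +
signature = (1, 1, 0)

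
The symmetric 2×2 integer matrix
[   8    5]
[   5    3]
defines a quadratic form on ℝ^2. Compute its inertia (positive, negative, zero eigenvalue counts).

Answer: (1, 1, 0)

Derivation:
step 0: pivot 8 → sign +
step 1: pivot -1/8 → sign −
signature = (1, 1, 0)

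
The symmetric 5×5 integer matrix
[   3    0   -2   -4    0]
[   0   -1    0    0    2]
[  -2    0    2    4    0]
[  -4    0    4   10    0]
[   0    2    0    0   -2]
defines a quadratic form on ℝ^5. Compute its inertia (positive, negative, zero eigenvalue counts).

Answer: (4, 1, 0)

Derivation:
step 0: pivot 3 → sign +
step 1: pivot -1 → sign −
step 2: pivot 2/3 → sign +
step 3: pivot 2 → sign +
step 4: pivot 2 → sign +
signature = (4, 1, 0)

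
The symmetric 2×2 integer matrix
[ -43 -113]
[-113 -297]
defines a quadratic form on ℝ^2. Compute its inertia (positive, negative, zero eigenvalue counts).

Answer: (0, 2, 0)

Derivation:
step 0: pivot -43 → sign −
step 1: pivot -2/43 → sign −
signature = (0, 2, 0)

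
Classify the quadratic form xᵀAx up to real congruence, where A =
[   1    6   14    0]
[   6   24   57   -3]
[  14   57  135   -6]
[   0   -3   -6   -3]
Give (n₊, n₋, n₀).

step 0: pivot 1 → sign +
step 1: pivot -12 → sign −
step 2: pivot -1/4 → sign −
step 3: row/col 3 already zero → sign 0
signature = (1, 2, 1)

Answer: (1, 2, 1)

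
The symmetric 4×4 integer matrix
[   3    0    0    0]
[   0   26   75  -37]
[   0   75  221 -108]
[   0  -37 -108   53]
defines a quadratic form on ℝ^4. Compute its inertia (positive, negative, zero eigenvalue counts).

Answer: (3, 0, 1)

Derivation:
step 0: pivot 3 → sign +
step 1: pivot 26 → sign +
step 2: pivot 121/26 → sign +
step 3: row/col 3 already zero → sign 0
signature = (3, 0, 1)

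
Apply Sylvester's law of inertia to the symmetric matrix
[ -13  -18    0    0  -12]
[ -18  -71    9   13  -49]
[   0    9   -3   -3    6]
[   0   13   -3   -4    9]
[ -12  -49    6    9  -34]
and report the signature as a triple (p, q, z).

Answer: (0, 5, 0)

Derivation:
step 0: pivot -13 → sign −
step 1: pivot -599/13 → sign −
step 2: pivot -744/599 → sign −
step 3: pivot -5/31 → sign −
step 4: pivot -3/40 → sign −
signature = (0, 5, 0)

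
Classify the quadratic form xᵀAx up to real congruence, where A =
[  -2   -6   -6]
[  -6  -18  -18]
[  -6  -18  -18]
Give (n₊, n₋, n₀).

Answer: (0, 1, 2)

Derivation:
step 0: pivot -2 → sign −
step 1: row/col 1 already zero → sign 0
step 2: row/col 2 already zero → sign 0
signature = (0, 1, 2)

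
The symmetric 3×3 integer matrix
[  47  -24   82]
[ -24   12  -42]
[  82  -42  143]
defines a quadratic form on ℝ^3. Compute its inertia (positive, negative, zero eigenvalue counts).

Answer: (1, 1, 1)

Derivation:
step 0: pivot 47 → sign +
step 1: pivot -12/47 → sign −
step 2: row/col 2 already zero → sign 0
signature = (1, 1, 1)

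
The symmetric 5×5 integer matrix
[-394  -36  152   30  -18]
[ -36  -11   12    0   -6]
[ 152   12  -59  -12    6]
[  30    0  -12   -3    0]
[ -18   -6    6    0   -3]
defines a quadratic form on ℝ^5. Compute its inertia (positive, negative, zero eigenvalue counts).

Answer: (2, 3, 0)

Derivation:
step 0: pivot -394 → sign −
step 1: pivot -1519/197 → sign −
step 2: pivot 5/49 → sign +
step 3: pivot -51/155 → sign −
step 4: pivot 3/17 → sign +
signature = (2, 3, 0)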